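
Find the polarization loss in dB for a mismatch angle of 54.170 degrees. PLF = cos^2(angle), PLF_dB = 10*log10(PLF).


PLF_linear = cos^2(54.170 deg) = 0.3426724
PLF_dB = 10 * log10(0.3426724) = -4.651 dB

-4.651 dB


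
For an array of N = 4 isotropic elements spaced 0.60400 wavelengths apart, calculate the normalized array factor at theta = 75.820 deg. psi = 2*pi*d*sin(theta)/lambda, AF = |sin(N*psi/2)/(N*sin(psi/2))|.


psi = 2*pi*0.60400*sin(75.820 deg) = 3.679412 rad
AF = |sin(4*3.679412/2) / (4*sin(3.679412/2))| = 0.2282

0.2282


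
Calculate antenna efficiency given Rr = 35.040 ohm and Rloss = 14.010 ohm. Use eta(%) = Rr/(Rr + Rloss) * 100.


eta = 35.040 / (35.040 + 14.010) * 100 = 71.44%

71.44%


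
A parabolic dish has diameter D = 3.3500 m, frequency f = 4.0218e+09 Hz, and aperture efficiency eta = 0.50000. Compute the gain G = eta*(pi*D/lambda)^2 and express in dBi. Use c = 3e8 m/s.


lambda = c / f = 3.0000e+08 / 4.0218e+09 = 0.07459347 m
G_linear = 0.50000 * (pi * 3.3500 / 0.07459347)^2 = 9953.086
G_dBi = 10 * log10(9953.086) = 39.98 dBi

39.98 dBi


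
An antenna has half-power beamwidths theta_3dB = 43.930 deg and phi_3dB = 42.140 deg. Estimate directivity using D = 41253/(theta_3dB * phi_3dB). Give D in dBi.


D_linear = 41253 / (43.930 * 42.140) = 22.28434
D_dBi = 10 * log10(22.28434) = 13.48 dBi

13.48 dBi


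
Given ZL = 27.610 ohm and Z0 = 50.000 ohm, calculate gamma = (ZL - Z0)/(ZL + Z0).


gamma = (27.610 - 50.000) / (27.610 + 50.000) = -0.2885

-0.2885


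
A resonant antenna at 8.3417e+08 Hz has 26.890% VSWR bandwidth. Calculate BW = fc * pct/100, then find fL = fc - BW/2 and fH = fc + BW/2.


BW = 8.3417e+08 * 26.890/100 = 2.243083e+08 Hz
fL = 8.3417e+08 - 2.243083e+08/2 = 7.220e+08 Hz
fH = 8.3417e+08 + 2.243083e+08/2 = 9.463e+08 Hz

BW=2.243e+08 Hz, fL=7.220e+08 Hz, fH=9.463e+08 Hz


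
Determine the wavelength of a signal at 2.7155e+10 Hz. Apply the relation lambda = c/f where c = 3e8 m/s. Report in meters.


lambda = c / f = 3.0000e+08 / 2.7155e+10 = 0.01105 m

0.01105 m


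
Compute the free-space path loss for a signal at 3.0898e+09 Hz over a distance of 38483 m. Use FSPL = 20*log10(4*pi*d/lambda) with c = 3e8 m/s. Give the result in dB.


lambda = c / f = 3.0000e+08 / 3.0898e+09 = 0.09709366 m
FSPL = 20 * log10(4*pi*38483/0.09709366) = 133.9 dB

133.9 dB


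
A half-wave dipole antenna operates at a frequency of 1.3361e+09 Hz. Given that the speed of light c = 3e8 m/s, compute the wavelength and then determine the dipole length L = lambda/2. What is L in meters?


lambda = c / f = 3.0000e+08 / 1.3361e+09 = 0.2245341 m
L = lambda / 2 = 0.2245341 / 2 = 0.1123 m

0.1123 m


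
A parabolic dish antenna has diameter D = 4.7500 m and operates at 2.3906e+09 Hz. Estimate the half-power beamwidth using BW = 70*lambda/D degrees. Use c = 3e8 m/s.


lambda = c / f = 3.0000e+08 / 2.3906e+09 = 0.1254915 m
BW = 70 * 0.1254915 / 4.7500 = 1.849 deg

1.849 deg


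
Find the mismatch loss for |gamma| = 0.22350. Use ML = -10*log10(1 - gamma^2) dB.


ML = -10 * log10(1 - 0.22350^2) = -10 * log10(0.95004775) = 0.2225 dB

0.2225 dB


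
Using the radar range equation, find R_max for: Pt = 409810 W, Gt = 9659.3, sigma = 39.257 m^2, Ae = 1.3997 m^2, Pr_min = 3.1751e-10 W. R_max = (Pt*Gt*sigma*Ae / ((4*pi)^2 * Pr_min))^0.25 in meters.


R^4 = 409810*9659.3*39.257*1.3997 / ((4*pi)^2 * 3.1751e-10) = 4.338136e+18
R_max = 4.338136e+18^0.25 = 45638 m

45638 m


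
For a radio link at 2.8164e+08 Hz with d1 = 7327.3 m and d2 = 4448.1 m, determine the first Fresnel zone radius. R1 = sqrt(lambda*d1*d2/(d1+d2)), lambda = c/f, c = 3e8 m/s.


lambda = c / f = 3.0000e+08 / 2.8164e+08 = 1.065190 m
R1 = sqrt(1.065190 * 7327.3 * 4448.1 / (7327.3 + 4448.1)) = 54.30 m

54.30 m


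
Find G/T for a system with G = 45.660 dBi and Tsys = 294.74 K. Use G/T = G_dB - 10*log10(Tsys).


G/T = 45.660 - 10*log10(294.74) = 45.660 - 24.69439 = 20.97 dB/K

20.97 dB/K


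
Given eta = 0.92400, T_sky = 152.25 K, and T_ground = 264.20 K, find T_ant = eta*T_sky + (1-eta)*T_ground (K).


T_ant = 0.92400 * 152.25 + (1 - 0.92400) * 264.20 = 160.8 K

160.8 K


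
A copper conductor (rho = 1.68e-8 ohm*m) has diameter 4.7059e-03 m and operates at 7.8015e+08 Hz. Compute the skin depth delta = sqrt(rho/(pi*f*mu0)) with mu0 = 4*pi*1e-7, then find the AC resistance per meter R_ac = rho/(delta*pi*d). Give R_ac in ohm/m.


delta = sqrt(1.68e-8 / (pi * 7.8015e+08 * 4*pi*1e-7)) = 2.335531e-06 m
R_ac = 1.68e-8 / (2.335531e-06 * pi * 4.7059e-03) = 0.4866 ohm/m

0.4866 ohm/m


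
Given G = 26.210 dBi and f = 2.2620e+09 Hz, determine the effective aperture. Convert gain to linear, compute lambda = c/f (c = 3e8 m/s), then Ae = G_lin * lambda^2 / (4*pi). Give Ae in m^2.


lambda = c / f = 3.0000e+08 / 2.2620e+09 = 0.1326260 m
G_linear = 10^(26.210/10) = 417.8304
Ae = G_linear * lambda^2 / (4*pi) = 417.8304 * 0.1326260^2 / (4*pi) = 0.5849 m^2

0.5849 m^2


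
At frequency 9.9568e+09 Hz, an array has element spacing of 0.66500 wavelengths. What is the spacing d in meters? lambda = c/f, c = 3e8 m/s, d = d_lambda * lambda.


lambda = c / f = 3.0000e+08 / 9.9568e+09 = 0.03013016 m
d = 0.66500 * 0.03013016 = 0.02004 m

0.02004 m


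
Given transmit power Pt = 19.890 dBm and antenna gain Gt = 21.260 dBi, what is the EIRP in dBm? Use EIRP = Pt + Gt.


EIRP = Pt + Gt = 19.890 + 21.260 = 41.15 dBm

41.15 dBm


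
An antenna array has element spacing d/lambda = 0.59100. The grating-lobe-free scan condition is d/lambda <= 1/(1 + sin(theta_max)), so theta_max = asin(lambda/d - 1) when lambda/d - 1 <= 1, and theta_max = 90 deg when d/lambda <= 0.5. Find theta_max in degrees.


lambda/d - 1 = 1/0.59100 - 1 = 0.6920474
theta_max = asin(0.6920474) = 43.79 deg

43.79 deg


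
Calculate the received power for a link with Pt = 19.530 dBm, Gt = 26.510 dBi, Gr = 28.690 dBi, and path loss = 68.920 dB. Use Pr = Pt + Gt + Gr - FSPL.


Pr = 19.530 + 26.510 + 28.690 - 68.920 = 5.81 dBm

5.81 dBm


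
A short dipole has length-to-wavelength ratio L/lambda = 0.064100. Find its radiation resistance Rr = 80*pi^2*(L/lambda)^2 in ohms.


Rr = 80 * pi^2 * (0.064100)^2 = 80 * 9.869604 * 4.108810e-03 = 3.244 ohm

3.244 ohm


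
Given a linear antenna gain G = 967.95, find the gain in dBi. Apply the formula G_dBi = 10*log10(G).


G_dBi = 10 * log10(967.95) = 29.86 dBi

29.86 dBi


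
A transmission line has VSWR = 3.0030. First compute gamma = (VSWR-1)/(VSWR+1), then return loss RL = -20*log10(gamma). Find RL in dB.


gamma = (3.0030 - 1) / (3.0030 + 1) = 0.5003747
RL = -20 * log10(0.5003747) = 6.014 dB

6.014 dB


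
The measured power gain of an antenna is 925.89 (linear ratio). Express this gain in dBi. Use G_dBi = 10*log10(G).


G_dBi = 10 * log10(925.89) = 29.67 dBi

29.67 dBi


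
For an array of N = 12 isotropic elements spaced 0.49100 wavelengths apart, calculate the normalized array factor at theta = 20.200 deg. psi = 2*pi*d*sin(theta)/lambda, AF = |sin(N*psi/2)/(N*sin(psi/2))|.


psi = 2*pi*0.49100*sin(20.200 deg) = 1.065260 rad
AF = |sin(12*1.065260/2) / (12*sin(1.065260/2))| = 0.01775

0.01775


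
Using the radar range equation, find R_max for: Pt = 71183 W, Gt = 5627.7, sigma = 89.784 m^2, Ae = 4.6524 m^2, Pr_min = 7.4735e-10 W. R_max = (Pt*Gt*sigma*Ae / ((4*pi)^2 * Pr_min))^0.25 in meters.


R^4 = 71183*5627.7*89.784*4.6524 / ((4*pi)^2 * 7.4735e-10) = 1.417880e+18
R_max = 1.417880e+18^0.25 = 34507 m

34507 m


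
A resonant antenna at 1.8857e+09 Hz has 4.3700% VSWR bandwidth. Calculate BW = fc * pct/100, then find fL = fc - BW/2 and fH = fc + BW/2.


BW = 1.8857e+09 * 4.3700/100 = 8.240509e+07 Hz
fL = 1.8857e+09 - 8.240509e+07/2 = 1.844e+09 Hz
fH = 1.8857e+09 + 8.240509e+07/2 = 1.927e+09 Hz

BW=8.241e+07 Hz, fL=1.844e+09 Hz, fH=1.927e+09 Hz


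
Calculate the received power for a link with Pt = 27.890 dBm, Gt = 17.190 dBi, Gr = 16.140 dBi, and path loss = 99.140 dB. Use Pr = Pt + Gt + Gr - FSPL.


Pr = 27.890 + 17.190 + 16.140 - 99.140 = -37.92 dBm

-37.92 dBm


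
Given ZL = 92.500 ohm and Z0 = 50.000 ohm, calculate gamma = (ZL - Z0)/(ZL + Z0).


gamma = (92.500 - 50.000) / (92.500 + 50.000) = 0.2982

0.2982


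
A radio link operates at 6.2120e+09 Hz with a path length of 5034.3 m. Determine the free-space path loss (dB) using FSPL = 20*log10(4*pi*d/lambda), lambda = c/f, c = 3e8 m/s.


lambda = c / f = 3.0000e+08 / 6.2120e+09 = 0.04829363 m
FSPL = 20 * log10(4*pi*5034.3/0.04829363) = 122.3 dB

122.3 dB


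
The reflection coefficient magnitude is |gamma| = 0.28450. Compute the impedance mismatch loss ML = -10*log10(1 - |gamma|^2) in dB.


ML = -10 * log10(1 - 0.28450^2) = -10 * log10(0.91905975) = 0.3666 dB

0.3666 dB


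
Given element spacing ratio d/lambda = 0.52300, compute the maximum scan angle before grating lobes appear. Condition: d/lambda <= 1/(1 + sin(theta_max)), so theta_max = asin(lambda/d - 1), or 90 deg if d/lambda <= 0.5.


lambda/d - 1 = 1/0.52300 - 1 = 0.9120459
theta_max = asin(0.9120459) = 65.79 deg

65.79 deg


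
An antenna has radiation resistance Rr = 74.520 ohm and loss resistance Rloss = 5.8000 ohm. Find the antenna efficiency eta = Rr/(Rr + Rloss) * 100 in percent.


eta = 74.520 / (74.520 + 5.8000) * 100 = 92.78%

92.78%


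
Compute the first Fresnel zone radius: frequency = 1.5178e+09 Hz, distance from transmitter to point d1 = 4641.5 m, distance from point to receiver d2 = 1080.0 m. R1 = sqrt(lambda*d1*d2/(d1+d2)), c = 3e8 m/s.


lambda = c / f = 3.0000e+08 / 1.5178e+09 = 0.1976545 m
R1 = sqrt(0.1976545 * 4641.5 * 1080.0 / (4641.5 + 1080.0)) = 13.16 m

13.16 m


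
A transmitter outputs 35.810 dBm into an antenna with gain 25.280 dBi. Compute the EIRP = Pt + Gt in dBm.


EIRP = Pt + Gt = 35.810 + 25.280 = 61.09 dBm

61.09 dBm


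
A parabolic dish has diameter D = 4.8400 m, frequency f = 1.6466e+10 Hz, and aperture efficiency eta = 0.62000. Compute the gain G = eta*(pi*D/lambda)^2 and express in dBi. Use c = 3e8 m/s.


lambda = c / f = 3.0000e+08 / 1.6466e+10 = 0.01821936 m
G_linear = 0.62000 * (pi * 4.8400 / 0.01821936)^2 = 431833.1
G_dBi = 10 * log10(431833.1) = 56.35 dBi

56.35 dBi


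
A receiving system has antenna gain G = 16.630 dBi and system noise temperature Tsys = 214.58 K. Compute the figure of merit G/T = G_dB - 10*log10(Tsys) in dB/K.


G/T = 16.630 - 10*log10(214.58) = 16.630 - 23.31589 = -6.686 dB/K

-6.686 dB/K


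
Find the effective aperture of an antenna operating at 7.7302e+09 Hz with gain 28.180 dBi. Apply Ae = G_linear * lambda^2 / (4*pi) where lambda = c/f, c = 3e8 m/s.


lambda = c / f = 3.0000e+08 / 7.7302e+09 = 0.03880883 m
G_linear = 10^(28.180/10) = 657.6578
Ae = G_linear * lambda^2 / (4*pi) = 657.6578 * 0.03880883^2 / (4*pi) = 0.07882 m^2

0.07882 m^2


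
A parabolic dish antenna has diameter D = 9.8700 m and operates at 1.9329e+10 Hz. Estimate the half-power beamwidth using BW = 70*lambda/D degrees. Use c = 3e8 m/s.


lambda = c / f = 3.0000e+08 / 1.9329e+10 = 0.01552072 m
BW = 70 * 0.01552072 / 9.8700 = 0.1101 deg

0.1101 deg


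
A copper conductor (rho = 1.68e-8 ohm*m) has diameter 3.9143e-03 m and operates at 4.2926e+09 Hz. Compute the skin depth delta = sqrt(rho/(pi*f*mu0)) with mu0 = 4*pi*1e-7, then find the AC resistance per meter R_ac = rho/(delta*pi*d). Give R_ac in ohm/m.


delta = sqrt(1.68e-8 / (pi * 4.2926e+09 * 4*pi*1e-7)) = 9.956680e-07 m
R_ac = 1.68e-8 / (9.956680e-07 * pi * 3.9143e-03) = 1.372 ohm/m

1.372 ohm/m


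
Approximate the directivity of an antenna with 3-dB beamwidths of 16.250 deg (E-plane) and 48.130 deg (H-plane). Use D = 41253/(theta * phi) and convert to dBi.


D_linear = 41253 / (16.250 * 48.130) = 52.74561
D_dBi = 10 * log10(52.74561) = 17.22 dBi

17.22 dBi


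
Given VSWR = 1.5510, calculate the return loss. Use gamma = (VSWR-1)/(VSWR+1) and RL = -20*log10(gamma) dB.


gamma = (1.5510 - 1) / (1.5510 + 1) = 0.2159937
RL = -20 * log10(0.2159937) = 13.31 dB

13.31 dB


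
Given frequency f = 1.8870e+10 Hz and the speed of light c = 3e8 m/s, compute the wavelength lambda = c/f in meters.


lambda = c / f = 3.0000e+08 / 1.8870e+10 = 0.01590 m

0.01590 m


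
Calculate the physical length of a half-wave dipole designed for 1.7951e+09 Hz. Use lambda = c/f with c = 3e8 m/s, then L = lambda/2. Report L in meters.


lambda = c / f = 3.0000e+08 / 1.7951e+09 = 0.1671216 m
L = lambda / 2 = 0.1671216 / 2 = 0.08356 m

0.08356 m


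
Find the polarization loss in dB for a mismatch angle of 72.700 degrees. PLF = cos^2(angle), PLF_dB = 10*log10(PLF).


PLF_linear = cos^2(72.700 deg) = 0.08843182
PLF_dB = 10 * log10(0.08843182) = -10.53 dB

-10.53 dB


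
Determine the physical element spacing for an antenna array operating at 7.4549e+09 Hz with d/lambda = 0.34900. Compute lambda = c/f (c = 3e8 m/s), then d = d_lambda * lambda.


lambda = c / f = 3.0000e+08 / 7.4549e+09 = 0.04024199 m
d = 0.34900 * 0.04024199 = 0.01404 m

0.01404 m


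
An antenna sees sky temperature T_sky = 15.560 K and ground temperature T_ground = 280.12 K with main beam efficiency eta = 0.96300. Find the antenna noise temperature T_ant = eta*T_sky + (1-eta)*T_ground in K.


T_ant = 0.96300 * 15.560 + (1 - 0.96300) * 280.12 = 25.35 K

25.35 K


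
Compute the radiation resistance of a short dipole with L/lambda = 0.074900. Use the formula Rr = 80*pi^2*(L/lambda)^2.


Rr = 80 * pi^2 * (0.074900)^2 = 80 * 9.869604 * 5.610010e-03 = 4.429 ohm

4.429 ohm


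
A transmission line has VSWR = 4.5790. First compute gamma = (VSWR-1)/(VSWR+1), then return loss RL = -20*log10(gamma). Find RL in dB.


gamma = (4.5790 - 1) / (4.5790 + 1) = 0.6415128
RL = -20 * log10(0.6415128) = 3.856 dB

3.856 dB


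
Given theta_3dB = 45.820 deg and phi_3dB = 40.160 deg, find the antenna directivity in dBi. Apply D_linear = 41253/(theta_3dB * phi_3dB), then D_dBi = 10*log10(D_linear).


D_linear = 41253 / (45.820 * 40.160) = 22.41851
D_dBi = 10 * log10(22.41851) = 13.51 dBi

13.51 dBi


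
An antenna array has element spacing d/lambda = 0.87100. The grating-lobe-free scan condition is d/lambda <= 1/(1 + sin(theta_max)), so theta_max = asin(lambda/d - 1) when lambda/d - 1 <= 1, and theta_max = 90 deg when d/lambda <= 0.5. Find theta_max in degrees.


lambda/d - 1 = 1/0.87100 - 1 = 0.1481056
theta_max = asin(0.1481056) = 8.517 deg

8.517 deg


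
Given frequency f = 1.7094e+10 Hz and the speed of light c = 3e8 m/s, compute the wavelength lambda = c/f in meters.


lambda = c / f = 3.0000e+08 / 1.7094e+10 = 0.01755 m

0.01755 m


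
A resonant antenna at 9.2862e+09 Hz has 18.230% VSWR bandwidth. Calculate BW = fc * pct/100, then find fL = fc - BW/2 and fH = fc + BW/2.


BW = 9.2862e+09 * 18.230/100 = 1.692874e+09 Hz
fL = 9.2862e+09 - 1.692874e+09/2 = 8.440e+09 Hz
fH = 9.2862e+09 + 1.692874e+09/2 = 1.013e+10 Hz

BW=1.693e+09 Hz, fL=8.440e+09 Hz, fH=1.013e+10 Hz


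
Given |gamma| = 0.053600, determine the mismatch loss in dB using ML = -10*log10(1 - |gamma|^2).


ML = -10 * log10(1 - 0.053600^2) = -10 * log10(0.99712704) = 0.01250 dB

0.01250 dB


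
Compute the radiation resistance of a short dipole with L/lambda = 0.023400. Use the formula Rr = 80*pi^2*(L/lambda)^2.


Rr = 80 * pi^2 * (0.023400)^2 = 80 * 9.869604 * 5.475600e-04 = 0.4323 ohm

0.4323 ohm


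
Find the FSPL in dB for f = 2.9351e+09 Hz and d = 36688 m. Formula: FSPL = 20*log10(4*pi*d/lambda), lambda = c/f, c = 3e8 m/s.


lambda = c / f = 3.0000e+08 / 2.9351e+09 = 0.1022112 m
FSPL = 20 * log10(4*pi*36688/0.1022112) = 133.1 dB

133.1 dB


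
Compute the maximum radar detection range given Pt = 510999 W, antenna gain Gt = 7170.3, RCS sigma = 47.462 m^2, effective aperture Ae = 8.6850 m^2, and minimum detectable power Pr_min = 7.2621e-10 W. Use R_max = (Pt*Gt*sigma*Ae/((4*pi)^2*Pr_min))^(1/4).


R^4 = 510999*7170.3*47.462*8.6850 / ((4*pi)^2 * 7.2621e-10) = 1.317017e+19
R_max = 1.317017e+19^0.25 = 60242 m

60242 m


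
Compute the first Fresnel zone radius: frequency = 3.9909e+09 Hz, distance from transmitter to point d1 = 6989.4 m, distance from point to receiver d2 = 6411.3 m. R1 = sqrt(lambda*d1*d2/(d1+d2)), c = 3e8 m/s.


lambda = c / f = 3.0000e+08 / 3.9909e+09 = 0.07517101 m
R1 = sqrt(0.07517101 * 6989.4 * 6411.3 / (6989.4 + 6411.3)) = 15.85 m

15.85 m


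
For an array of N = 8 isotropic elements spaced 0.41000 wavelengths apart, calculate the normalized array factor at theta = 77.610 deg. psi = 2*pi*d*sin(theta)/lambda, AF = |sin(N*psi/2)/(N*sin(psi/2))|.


psi = 2*pi*0.41000*sin(77.610 deg) = 2.516108 rad
AF = |sin(8*2.516108/2) / (8*sin(2.516108/2))| = 0.07842

0.07842


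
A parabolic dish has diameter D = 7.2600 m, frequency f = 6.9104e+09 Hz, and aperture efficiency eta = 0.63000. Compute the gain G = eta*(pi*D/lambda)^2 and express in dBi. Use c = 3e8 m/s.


lambda = c / f = 3.0000e+08 / 6.9104e+09 = 0.04341283 m
G_linear = 0.63000 * (pi * 7.2600 / 0.04341283)^2 = 173891.1
G_dBi = 10 * log10(173891.1) = 52.40 dBi

52.40 dBi


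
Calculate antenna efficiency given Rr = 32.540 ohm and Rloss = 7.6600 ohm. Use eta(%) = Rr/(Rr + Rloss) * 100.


eta = 32.540 / (32.540 + 7.6600) * 100 = 80.95%

80.95%


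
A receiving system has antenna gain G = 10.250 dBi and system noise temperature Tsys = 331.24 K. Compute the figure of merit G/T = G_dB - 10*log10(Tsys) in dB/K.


G/T = 10.250 - 10*log10(331.24) = 10.250 - 25.20143 = -14.95 dB/K

-14.95 dB/K


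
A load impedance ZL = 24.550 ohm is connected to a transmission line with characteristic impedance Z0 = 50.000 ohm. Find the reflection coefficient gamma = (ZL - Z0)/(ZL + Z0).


gamma = (24.550 - 50.000) / (24.550 + 50.000) = -0.3414

-0.3414


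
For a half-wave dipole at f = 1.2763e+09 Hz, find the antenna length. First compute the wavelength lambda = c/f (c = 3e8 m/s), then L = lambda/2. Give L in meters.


lambda = c / f = 3.0000e+08 / 1.2763e+09 = 0.2350545 m
L = lambda / 2 = 0.2350545 / 2 = 0.1175 m

0.1175 m


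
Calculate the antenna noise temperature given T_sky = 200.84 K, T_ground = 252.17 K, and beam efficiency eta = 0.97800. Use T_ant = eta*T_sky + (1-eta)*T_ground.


T_ant = 0.97800 * 200.84 + (1 - 0.97800) * 252.17 = 202.0 K

202.0 K


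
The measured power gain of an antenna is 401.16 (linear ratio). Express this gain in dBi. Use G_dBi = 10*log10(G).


G_dBi = 10 * log10(401.16) = 26.03 dBi

26.03 dBi


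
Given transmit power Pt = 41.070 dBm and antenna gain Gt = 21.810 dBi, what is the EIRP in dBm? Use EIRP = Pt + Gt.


EIRP = Pt + Gt = 41.070 + 21.810 = 62.88 dBm

62.88 dBm


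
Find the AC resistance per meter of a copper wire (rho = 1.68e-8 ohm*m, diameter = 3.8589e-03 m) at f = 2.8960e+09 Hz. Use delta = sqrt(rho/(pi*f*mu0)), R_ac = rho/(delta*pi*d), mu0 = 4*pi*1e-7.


delta = sqrt(1.68e-8 / (pi * 2.8960e+09 * 4*pi*1e-7)) = 1.212203e-06 m
R_ac = 1.68e-8 / (1.212203e-06 * pi * 3.8589e-03) = 1.143 ohm/m

1.143 ohm/m


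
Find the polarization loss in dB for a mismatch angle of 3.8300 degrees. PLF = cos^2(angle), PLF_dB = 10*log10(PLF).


PLF_linear = cos^2(3.8300 deg) = 0.9955382
PLF_dB = 10 * log10(0.9955382) = -0.01942 dB

-0.01942 dB


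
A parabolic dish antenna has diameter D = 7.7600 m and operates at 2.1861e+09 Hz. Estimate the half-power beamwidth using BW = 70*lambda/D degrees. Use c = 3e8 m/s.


lambda = c / f = 3.0000e+08 / 2.1861e+09 = 0.1372307 m
BW = 70 * 0.1372307 / 7.7600 = 1.238 deg

1.238 deg


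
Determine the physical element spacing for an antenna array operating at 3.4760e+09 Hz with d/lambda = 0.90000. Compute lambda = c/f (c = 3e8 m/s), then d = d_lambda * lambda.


lambda = c / f = 3.0000e+08 / 3.4760e+09 = 0.08630610 m
d = 0.90000 * 0.08630610 = 0.07768 m

0.07768 m


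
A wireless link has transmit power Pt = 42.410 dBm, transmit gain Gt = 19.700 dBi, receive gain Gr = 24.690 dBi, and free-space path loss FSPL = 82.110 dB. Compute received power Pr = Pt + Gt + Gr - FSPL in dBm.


Pr = 42.410 + 19.700 + 24.690 - 82.110 = 4.69 dBm

4.69 dBm


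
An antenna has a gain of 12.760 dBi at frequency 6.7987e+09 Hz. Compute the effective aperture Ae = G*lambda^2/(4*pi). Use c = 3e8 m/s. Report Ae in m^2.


lambda = c / f = 3.0000e+08 / 6.7987e+09 = 0.04412608 m
G_linear = 10^(12.760/10) = 18.87991
Ae = G_linear * lambda^2 / (4*pi) = 18.87991 * 0.04412608^2 / (4*pi) = 2.925e-03 m^2

2.925e-03 m^2


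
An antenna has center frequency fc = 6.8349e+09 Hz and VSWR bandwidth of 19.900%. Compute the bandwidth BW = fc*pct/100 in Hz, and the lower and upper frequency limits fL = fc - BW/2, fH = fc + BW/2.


BW = 6.8349e+09 * 19.900/100 = 1.360145e+09 Hz
fL = 6.8349e+09 - 1.360145e+09/2 = 6.155e+09 Hz
fH = 6.8349e+09 + 1.360145e+09/2 = 7.515e+09 Hz

BW=1.360e+09 Hz, fL=6.155e+09 Hz, fH=7.515e+09 Hz


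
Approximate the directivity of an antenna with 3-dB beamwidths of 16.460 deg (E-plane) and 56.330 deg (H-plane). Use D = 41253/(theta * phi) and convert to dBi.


D_linear = 41253 / (16.460 * 56.330) = 44.49241
D_dBi = 10 * log10(44.49241) = 16.48 dBi

16.48 dBi


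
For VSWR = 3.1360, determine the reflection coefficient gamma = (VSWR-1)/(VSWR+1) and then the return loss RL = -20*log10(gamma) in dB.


gamma = (3.1360 - 1) / (3.1360 + 1) = 0.5164410
RL = -20 * log10(0.5164410) = 5.740 dB

5.740 dB


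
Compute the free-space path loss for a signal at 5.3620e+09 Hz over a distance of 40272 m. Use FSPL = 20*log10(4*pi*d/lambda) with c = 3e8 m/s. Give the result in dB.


lambda = c / f = 3.0000e+08 / 5.3620e+09 = 0.05594927 m
FSPL = 20 * log10(4*pi*40272/0.05594927) = 139.1 dB

139.1 dB


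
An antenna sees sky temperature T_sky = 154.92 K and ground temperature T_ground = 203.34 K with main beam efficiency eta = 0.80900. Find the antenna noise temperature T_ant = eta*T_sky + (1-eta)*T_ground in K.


T_ant = 0.80900 * 154.92 + (1 - 0.80900) * 203.34 = 164.2 K

164.2 K


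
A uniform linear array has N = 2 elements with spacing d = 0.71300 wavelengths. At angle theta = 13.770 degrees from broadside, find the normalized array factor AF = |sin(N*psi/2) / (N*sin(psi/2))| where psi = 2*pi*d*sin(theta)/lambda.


psi = 2*pi*0.71300*sin(13.770 deg) = 1.066331 rad
AF = |sin(2*1.066331/2) / (2*sin(1.066331/2))| = 0.8612

0.8612


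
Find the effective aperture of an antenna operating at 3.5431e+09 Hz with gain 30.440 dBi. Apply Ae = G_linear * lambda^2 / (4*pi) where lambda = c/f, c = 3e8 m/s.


lambda = c / f = 3.0000e+08 / 3.5431e+09 = 0.08467162 m
G_linear = 10^(30.440/10) = 1106.624
Ae = G_linear * lambda^2 / (4*pi) = 1106.624 * 0.08467162^2 / (4*pi) = 0.6313 m^2

0.6313 m^2


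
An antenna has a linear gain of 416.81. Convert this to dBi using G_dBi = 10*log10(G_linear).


G_dBi = 10 * log10(416.81) = 26.20 dBi

26.20 dBi


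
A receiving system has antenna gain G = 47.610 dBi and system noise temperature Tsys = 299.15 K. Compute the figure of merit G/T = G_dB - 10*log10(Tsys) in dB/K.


G/T = 47.610 - 10*log10(299.15) = 47.610 - 24.75889 = 22.85 dB/K

22.85 dB/K


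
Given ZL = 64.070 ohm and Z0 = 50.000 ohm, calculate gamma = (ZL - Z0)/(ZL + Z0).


gamma = (64.070 - 50.000) / (64.070 + 50.000) = 0.1233

0.1233


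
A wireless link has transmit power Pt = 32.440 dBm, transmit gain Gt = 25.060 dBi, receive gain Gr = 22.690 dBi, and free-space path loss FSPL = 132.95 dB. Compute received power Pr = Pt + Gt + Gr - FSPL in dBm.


Pr = 32.440 + 25.060 + 22.690 - 132.95 = -52.76 dBm

-52.76 dBm


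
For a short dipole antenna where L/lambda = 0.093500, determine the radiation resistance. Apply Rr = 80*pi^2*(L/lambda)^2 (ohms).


Rr = 80 * pi^2 * (0.093500)^2 = 80 * 9.869604 * 8.742250e-03 = 6.903 ohm

6.903 ohm


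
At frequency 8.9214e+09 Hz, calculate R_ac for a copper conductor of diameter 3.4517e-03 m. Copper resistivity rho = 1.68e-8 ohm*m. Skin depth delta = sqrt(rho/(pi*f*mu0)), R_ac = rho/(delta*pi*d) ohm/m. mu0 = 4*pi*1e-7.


delta = sqrt(1.68e-8 / (pi * 8.9214e+09 * 4*pi*1e-7)) = 6.906504e-07 m
R_ac = 1.68e-8 / (6.906504e-07 * pi * 3.4517e-03) = 2.243 ohm/m

2.243 ohm/m


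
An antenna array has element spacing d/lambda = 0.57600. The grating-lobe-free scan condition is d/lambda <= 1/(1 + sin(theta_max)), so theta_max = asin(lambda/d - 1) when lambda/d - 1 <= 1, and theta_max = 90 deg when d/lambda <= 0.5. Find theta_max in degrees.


lambda/d - 1 = 1/0.57600 - 1 = 0.7361111
theta_max = asin(0.7361111) = 47.40 deg

47.40 deg


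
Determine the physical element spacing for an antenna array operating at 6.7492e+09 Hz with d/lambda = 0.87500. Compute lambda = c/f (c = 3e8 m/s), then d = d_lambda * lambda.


lambda = c / f = 3.0000e+08 / 6.7492e+09 = 0.04444971 m
d = 0.87500 * 0.04444971 = 0.03889 m

0.03889 m


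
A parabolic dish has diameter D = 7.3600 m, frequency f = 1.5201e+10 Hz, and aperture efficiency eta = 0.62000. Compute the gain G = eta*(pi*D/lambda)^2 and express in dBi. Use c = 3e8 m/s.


lambda = c / f = 3.0000e+08 / 1.5201e+10 = 0.01973554 m
G_linear = 0.62000 * (pi * 7.3600 / 0.01973554)^2 = 851038.2
G_dBi = 10 * log10(851038.2) = 59.30 dBi

59.30 dBi


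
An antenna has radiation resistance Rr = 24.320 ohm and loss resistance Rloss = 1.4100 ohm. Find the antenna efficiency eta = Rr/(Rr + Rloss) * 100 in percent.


eta = 24.320 / (24.320 + 1.4100) * 100 = 94.52%

94.52%


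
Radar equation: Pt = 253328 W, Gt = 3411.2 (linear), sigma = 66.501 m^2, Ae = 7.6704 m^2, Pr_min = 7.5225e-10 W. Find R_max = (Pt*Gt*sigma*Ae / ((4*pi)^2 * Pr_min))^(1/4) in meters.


R^4 = 253328*3411.2*66.501*7.6704 / ((4*pi)^2 * 7.5225e-10) = 3.710690e+18
R_max = 3.710690e+18^0.25 = 43890 m

43890 m


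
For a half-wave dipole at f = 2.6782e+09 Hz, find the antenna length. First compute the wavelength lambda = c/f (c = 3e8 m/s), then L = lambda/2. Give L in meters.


lambda = c / f = 3.0000e+08 / 2.6782e+09 = 0.1120155 m
L = lambda / 2 = 0.1120155 / 2 = 0.05601 m

0.05601 m


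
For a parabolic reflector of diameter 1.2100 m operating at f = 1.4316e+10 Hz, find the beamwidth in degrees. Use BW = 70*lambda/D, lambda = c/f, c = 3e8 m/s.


lambda = c / f = 3.0000e+08 / 1.4316e+10 = 0.02095557 m
BW = 70 * 0.02095557 / 1.2100 = 1.212 deg

1.212 deg


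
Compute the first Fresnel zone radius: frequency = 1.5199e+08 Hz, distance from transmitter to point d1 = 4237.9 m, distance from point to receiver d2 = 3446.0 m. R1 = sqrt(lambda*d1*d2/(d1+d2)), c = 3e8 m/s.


lambda = c / f = 3.0000e+08 / 1.5199e+08 = 1.973814 m
R1 = sqrt(1.973814 * 4237.9 * 3446.0 / (4237.9 + 3446.0)) = 61.25 m

61.25 m


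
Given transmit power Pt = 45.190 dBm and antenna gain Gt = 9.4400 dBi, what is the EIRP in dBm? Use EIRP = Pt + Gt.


EIRP = Pt + Gt = 45.190 + 9.4400 = 54.63 dBm

54.63 dBm


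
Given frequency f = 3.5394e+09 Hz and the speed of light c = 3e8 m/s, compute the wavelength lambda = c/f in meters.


lambda = c / f = 3.0000e+08 / 3.5394e+09 = 0.08476 m

0.08476 m


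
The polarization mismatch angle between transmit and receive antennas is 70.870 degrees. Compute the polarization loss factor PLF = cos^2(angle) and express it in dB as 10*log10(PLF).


PLF_linear = cos^2(70.870 deg) = 0.1073956
PLF_dB = 10 * log10(0.1073956) = -9.690 dB

-9.690 dB


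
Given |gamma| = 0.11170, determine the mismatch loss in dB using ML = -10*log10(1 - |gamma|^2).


ML = -10 * log10(1 - 0.11170^2) = -10 * log10(0.98752311) = 0.05453 dB

0.05453 dB


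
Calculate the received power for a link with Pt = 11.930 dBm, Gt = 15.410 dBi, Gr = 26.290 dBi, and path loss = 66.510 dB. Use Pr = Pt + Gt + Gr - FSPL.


Pr = 11.930 + 15.410 + 26.290 - 66.510 = -12.88 dBm

-12.88 dBm


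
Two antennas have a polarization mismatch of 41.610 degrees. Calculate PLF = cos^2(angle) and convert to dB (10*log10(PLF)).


PLF_linear = cos^2(41.610 deg) = 0.5590287
PLF_dB = 10 * log10(0.5590287) = -2.526 dB

-2.526 dB


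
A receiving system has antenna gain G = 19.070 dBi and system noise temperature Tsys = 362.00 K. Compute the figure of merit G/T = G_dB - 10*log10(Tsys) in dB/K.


G/T = 19.070 - 10*log10(362.00) = 19.070 - 25.58709 = -6.517 dB/K

-6.517 dB/K


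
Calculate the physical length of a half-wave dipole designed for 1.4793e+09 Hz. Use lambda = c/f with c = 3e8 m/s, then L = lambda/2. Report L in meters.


lambda = c / f = 3.0000e+08 / 1.4793e+09 = 0.2027986 m
L = lambda / 2 = 0.2027986 / 2 = 0.1014 m

0.1014 m


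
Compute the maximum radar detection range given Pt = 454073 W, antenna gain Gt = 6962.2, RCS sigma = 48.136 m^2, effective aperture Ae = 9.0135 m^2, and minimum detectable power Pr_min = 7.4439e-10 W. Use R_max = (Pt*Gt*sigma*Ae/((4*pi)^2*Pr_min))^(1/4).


R^4 = 454073*6962.2*48.136*9.0135 / ((4*pi)^2 * 7.4439e-10) = 1.166851e+19
R_max = 1.166851e+19^0.25 = 58446 m

58446 m


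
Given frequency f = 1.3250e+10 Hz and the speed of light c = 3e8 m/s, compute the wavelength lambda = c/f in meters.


lambda = c / f = 3.0000e+08 / 1.3250e+10 = 0.02264 m

0.02264 m


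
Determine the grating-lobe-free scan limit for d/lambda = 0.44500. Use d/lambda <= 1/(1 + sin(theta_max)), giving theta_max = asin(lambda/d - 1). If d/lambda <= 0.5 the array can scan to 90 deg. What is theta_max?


lambda/d - 1 = 1/0.44500 - 1 = 1.247191 >= 1
d/lambda <= 0.5, so the array can scan to endfire without grating lobes: theta_max = 90 deg

90 deg


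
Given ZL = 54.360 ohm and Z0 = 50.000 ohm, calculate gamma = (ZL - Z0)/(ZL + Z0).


gamma = (54.360 - 50.000) / (54.360 + 50.000) = 0.04178

0.04178


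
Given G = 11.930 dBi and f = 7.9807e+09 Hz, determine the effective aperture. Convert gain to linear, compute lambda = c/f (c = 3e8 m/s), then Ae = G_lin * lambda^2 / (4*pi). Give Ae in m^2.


lambda = c / f = 3.0000e+08 / 7.9807e+09 = 0.03759069 m
G_linear = 10^(11.930/10) = 15.59553
Ae = G_linear * lambda^2 / (4*pi) = 15.59553 * 0.03759069^2 / (4*pi) = 1.754e-03 m^2

1.754e-03 m^2


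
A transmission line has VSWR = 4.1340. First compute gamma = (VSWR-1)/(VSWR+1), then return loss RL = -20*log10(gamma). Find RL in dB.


gamma = (4.1340 - 1) / (4.1340 + 1) = 0.6104402
RL = -20 * log10(0.6104402) = 4.287 dB

4.287 dB


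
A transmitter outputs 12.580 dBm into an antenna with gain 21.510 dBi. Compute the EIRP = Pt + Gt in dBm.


EIRP = Pt + Gt = 12.580 + 21.510 = 34.09 dBm

34.09 dBm


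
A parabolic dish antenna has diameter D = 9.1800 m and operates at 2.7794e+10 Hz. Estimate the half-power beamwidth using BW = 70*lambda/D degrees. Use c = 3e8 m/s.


lambda = c / f = 3.0000e+08 / 2.7794e+10 = 0.01079370 m
BW = 70 * 0.01079370 / 9.1800 = 0.08230 deg

0.08230 deg


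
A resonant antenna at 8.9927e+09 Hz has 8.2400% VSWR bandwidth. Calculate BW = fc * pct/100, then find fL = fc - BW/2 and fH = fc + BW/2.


BW = 8.9927e+09 * 8.2400/100 = 7.409985e+08 Hz
fL = 8.9927e+09 - 7.409985e+08/2 = 8.622e+09 Hz
fH = 8.9927e+09 + 7.409985e+08/2 = 9.363e+09 Hz

BW=7.410e+08 Hz, fL=8.622e+09 Hz, fH=9.363e+09 Hz


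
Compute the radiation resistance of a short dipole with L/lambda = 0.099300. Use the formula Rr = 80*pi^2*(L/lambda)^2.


Rr = 80 * pi^2 * (0.099300)^2 = 80 * 9.869604 * 9.860490e-03 = 7.786 ohm

7.786 ohm


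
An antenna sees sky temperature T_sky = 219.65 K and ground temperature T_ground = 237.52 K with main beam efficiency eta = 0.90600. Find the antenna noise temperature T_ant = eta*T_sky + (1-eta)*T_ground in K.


T_ant = 0.90600 * 219.65 + (1 - 0.90600) * 237.52 = 221.3 K

221.3 K


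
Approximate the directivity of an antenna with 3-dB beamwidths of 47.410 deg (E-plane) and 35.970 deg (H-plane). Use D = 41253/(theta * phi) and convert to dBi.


D_linear = 41253 / (47.410 * 35.970) = 24.19052
D_dBi = 10 * log10(24.19052) = 13.84 dBi

13.84 dBi


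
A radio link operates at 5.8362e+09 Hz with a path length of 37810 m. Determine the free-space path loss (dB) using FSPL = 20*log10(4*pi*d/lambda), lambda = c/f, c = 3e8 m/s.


lambda = c / f = 3.0000e+08 / 5.8362e+09 = 0.05140331 m
FSPL = 20 * log10(4*pi*37810/0.05140331) = 139.3 dB

139.3 dB


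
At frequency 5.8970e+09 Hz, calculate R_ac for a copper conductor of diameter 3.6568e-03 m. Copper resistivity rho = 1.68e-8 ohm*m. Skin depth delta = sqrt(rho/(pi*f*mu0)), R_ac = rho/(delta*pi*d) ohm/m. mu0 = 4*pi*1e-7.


delta = sqrt(1.68e-8 / (pi * 5.8970e+09 * 4*pi*1e-7)) = 8.494918e-07 m
R_ac = 1.68e-8 / (8.494918e-07 * pi * 3.6568e-03) = 1.721 ohm/m

1.721 ohm/m


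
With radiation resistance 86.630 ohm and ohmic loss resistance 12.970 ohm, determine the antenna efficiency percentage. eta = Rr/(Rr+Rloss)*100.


eta = 86.630 / (86.630 + 12.970) * 100 = 86.98%

86.98%


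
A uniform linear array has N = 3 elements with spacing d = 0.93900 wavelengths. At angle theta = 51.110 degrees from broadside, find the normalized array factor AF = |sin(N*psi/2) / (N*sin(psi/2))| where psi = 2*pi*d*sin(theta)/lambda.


psi = 2*pi*0.93900*sin(51.110 deg) = 4.592212 rad
AF = |sin(3*4.592212/2) / (3*sin(4.592212/2))| = 0.2534

0.2534


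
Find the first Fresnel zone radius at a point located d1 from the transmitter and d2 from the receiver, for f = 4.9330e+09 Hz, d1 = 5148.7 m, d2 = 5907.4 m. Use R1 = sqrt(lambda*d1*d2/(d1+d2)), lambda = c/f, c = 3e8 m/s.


lambda = c / f = 3.0000e+08 / 4.9330e+09 = 0.06081492 m
R1 = sqrt(0.06081492 * 5148.7 * 5907.4 / (5148.7 + 5907.4)) = 12.93 m

12.93 m


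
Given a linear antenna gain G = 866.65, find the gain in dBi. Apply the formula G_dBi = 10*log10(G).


G_dBi = 10 * log10(866.65) = 29.38 dBi

29.38 dBi


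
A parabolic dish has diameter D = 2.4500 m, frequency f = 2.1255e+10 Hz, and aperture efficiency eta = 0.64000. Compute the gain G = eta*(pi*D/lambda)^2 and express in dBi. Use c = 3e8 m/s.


lambda = c / f = 3.0000e+08 / 2.1255e+10 = 0.01411433 m
G_linear = 0.64000 * (pi * 2.4500 / 0.01411433)^2 = 190323.0
G_dBi = 10 * log10(190323.0) = 52.79 dBi

52.79 dBi


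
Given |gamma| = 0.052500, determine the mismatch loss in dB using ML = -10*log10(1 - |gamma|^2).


ML = -10 * log10(1 - 0.052500^2) = -10 * log10(0.99724375) = 0.01199 dB

0.01199 dB


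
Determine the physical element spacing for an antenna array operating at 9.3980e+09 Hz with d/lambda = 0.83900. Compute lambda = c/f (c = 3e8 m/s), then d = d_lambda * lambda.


lambda = c / f = 3.0000e+08 / 9.3980e+09 = 0.03192169 m
d = 0.83900 * 0.03192169 = 0.02678 m

0.02678 m


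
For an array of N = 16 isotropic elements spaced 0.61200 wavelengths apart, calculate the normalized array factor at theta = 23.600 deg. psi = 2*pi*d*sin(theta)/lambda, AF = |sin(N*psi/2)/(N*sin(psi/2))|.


psi = 2*pi*0.61200*sin(23.600 deg) = 1.539466 rad
AF = |sin(16*1.539466/2) / (16*sin(1.539466/2))| = 0.02227

0.02227


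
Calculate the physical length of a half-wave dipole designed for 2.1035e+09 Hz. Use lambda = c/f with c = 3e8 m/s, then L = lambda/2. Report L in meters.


lambda = c / f = 3.0000e+08 / 2.1035e+09 = 0.1426194 m
L = lambda / 2 = 0.1426194 / 2 = 0.07131 m

0.07131 m


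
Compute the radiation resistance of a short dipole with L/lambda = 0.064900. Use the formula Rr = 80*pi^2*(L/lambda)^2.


Rr = 80 * pi^2 * (0.064900)^2 = 80 * 9.869604 * 4.212010e-03 = 3.326 ohm

3.326 ohm


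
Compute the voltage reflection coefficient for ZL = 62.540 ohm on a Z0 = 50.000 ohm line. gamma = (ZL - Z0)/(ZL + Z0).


gamma = (62.540 - 50.000) / (62.540 + 50.000) = 0.1114

0.1114


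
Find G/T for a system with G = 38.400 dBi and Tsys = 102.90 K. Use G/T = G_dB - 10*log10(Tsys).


G/T = 38.400 - 10*log10(102.90) = 38.400 - 20.12415 = 18.28 dB/K

18.28 dB/K


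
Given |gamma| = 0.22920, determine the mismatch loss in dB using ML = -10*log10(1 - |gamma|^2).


ML = -10 * log10(1 - 0.22920^2) = -10 * log10(0.94746736) = 0.2344 dB

0.2344 dB


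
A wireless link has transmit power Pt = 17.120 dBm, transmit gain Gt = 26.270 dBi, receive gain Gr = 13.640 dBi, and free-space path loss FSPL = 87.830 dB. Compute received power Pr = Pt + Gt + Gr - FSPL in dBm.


Pr = 17.120 + 26.270 + 13.640 - 87.830 = -30.80 dBm

-30.80 dBm


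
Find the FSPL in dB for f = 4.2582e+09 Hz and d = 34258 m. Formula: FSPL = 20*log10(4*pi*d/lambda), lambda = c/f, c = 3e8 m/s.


lambda = c / f = 3.0000e+08 / 4.2582e+09 = 0.07045230 m
FSPL = 20 * log10(4*pi*34258/0.07045230) = 135.7 dB

135.7 dB


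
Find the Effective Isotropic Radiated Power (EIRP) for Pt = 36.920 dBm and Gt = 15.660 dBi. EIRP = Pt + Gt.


EIRP = Pt + Gt = 36.920 + 15.660 = 52.58 dBm

52.58 dBm


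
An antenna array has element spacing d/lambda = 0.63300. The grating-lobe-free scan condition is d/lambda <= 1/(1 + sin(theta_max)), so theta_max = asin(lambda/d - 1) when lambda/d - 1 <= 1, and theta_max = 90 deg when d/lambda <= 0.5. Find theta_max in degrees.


lambda/d - 1 = 1/0.63300 - 1 = 0.5797788
theta_max = asin(0.5797788) = 35.43 deg

35.43 deg


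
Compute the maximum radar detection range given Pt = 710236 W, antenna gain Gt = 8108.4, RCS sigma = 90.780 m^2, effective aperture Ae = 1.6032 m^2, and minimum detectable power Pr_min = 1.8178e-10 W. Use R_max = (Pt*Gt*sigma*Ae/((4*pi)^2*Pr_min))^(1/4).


R^4 = 710236*8108.4*90.780*1.6032 / ((4*pi)^2 * 1.8178e-10) = 2.919778e+19
R_max = 2.919778e+19^0.25 = 73508 m

73508 m


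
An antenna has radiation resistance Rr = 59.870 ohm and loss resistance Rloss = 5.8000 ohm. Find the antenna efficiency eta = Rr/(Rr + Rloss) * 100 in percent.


eta = 59.870 / (59.870 + 5.8000) * 100 = 91.17%

91.17%


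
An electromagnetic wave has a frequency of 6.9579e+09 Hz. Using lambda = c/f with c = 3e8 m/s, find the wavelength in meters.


lambda = c / f = 3.0000e+08 / 6.9579e+09 = 0.04312 m

0.04312 m


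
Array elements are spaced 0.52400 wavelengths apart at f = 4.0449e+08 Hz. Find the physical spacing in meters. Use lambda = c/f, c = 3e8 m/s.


lambda = c / f = 3.0000e+08 / 4.0449e+08 = 0.7416747 m
d = 0.52400 * 0.7416747 = 0.3886 m

0.3886 m


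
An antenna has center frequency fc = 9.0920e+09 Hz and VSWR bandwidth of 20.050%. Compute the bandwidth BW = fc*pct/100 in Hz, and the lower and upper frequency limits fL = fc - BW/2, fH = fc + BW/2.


BW = 9.0920e+09 * 20.050/100 = 1.822946e+09 Hz
fL = 9.0920e+09 - 1.822946e+09/2 = 8.181e+09 Hz
fH = 9.0920e+09 + 1.822946e+09/2 = 1.000e+10 Hz

BW=1.823e+09 Hz, fL=8.181e+09 Hz, fH=1.000e+10 Hz


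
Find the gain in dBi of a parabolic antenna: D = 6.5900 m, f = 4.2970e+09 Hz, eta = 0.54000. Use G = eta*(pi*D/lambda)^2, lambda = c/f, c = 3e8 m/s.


lambda = c / f = 3.0000e+08 / 4.2970e+09 = 0.06981615 m
G_linear = 0.54000 * (pi * 6.5900 / 0.06981615)^2 = 47484.57
G_dBi = 10 * log10(47484.57) = 46.77 dBi

46.77 dBi


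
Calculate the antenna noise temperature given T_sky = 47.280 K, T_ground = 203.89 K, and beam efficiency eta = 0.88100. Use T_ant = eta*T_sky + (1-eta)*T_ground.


T_ant = 0.88100 * 47.280 + (1 - 0.88100) * 203.89 = 65.92 K

65.92 K


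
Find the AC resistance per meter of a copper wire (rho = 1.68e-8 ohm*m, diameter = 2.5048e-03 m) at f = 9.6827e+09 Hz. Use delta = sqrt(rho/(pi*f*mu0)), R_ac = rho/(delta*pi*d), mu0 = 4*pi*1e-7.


delta = sqrt(1.68e-8 / (pi * 9.6827e+09 * 4*pi*1e-7)) = 6.629435e-07 m
R_ac = 1.68e-8 / (6.629435e-07 * pi * 2.5048e-03) = 3.220 ohm/m

3.220 ohm/m


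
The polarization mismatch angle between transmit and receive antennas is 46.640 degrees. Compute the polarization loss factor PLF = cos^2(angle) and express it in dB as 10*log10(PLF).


PLF_linear = cos^2(46.640 deg) = 0.4713922
PLF_dB = 10 * log10(0.4713922) = -3.266 dB

-3.266 dB


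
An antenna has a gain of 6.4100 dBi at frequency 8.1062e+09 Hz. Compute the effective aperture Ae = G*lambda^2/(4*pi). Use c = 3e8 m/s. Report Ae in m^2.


lambda = c / f = 3.0000e+08 / 8.1062e+09 = 0.03700871 m
G_linear = 10^(6.4100/10) = 4.375221
Ae = G_linear * lambda^2 / (4*pi) = 4.375221 * 0.03700871^2 / (4*pi) = 4.769e-04 m^2

4.769e-04 m^2
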